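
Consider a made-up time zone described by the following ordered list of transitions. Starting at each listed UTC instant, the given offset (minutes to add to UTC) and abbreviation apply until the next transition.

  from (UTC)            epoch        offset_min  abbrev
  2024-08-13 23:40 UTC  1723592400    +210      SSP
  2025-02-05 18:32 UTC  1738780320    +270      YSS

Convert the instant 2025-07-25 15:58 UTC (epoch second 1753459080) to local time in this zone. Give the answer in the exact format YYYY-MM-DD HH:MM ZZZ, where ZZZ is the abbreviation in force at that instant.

2025-07-25 20:28 YSS

Query: 2025-07-25 15:58 UTC
Rule 2/2 (YSS, +04:30): 2025-02-05 18:32 UTC ≤ query < +∞
15·60 + 58 + 270 = 1228 min
1228 = 0·1440 + 1228; 1228 = 20·60 + 28 → 20:28, same day
→ 2025-07-25 20:28 YSS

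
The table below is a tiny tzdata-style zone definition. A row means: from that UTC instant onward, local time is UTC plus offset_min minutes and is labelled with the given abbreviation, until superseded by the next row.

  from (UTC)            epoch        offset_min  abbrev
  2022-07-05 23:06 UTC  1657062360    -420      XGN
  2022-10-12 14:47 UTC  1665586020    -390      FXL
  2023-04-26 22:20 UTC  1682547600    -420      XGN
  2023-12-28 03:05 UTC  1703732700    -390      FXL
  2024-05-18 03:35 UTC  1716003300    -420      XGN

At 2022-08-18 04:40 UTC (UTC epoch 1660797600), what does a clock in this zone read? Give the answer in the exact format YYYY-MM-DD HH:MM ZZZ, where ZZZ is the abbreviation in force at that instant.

2022-08-17 21:40 XGN

Query: 2022-08-18 04:40 UTC
Rule 1/5 (XGN, -07:00): 2022-07-05 23:06 UTC ≤ query < 2022-10-12 14:47 UTC
4·60 + 40 - 420 = -140 min
-140 = -1·1440 + 1300; 1300 = 21·60 + 40 → 21:40, 2022-08-18 - 1 day = 2022-08-17
→ 2022-08-17 21:40 XGN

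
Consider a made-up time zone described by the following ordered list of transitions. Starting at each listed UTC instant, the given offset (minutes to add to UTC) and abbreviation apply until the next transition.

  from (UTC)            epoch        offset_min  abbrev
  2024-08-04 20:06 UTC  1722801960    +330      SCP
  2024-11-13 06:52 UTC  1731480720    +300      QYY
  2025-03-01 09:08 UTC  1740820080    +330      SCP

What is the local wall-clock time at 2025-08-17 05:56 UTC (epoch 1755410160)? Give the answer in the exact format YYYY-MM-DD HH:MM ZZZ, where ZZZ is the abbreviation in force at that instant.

Query: 2025-08-17 05:56 UTC
Rule 3/3 (SCP, +05:30): 2025-03-01 09:08 UTC ≤ query < +∞
5·60 + 56 + 330 = 686 min
686 = 0·1440 + 686; 686 = 11·60 + 26 → 11:26, same day
→ 2025-08-17 11:26 SCP

2025-08-17 11:26 SCP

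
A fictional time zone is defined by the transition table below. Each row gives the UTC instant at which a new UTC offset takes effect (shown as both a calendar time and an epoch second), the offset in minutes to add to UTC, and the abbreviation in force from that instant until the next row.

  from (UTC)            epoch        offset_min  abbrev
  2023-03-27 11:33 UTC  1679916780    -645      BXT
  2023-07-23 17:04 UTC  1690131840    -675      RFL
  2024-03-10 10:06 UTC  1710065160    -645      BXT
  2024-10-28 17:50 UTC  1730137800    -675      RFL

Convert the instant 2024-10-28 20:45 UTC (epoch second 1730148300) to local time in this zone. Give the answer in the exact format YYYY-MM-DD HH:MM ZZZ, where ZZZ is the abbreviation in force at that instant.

2024-10-28 09:30 RFL

Query: 2024-10-28 20:45 UTC
Rule 4/4 (RFL, -11:15): 2024-10-28 17:50 UTC ≤ query < +∞
20·60 + 45 - 675 = 570 min
570 = 0·1440 + 570; 570 = 9·60 + 30 → 09:30, same day
→ 2024-10-28 09:30 RFL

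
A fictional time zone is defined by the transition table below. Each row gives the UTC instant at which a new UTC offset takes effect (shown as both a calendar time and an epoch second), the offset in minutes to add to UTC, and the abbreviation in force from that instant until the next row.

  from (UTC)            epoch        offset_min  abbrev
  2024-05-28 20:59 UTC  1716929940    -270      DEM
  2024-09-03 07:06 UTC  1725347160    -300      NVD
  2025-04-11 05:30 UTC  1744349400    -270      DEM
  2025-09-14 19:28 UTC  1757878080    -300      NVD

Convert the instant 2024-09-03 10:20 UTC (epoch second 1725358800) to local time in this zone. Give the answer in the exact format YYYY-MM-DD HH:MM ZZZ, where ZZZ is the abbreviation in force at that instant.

2024-09-03 05:20 NVD

Query: 2024-09-03 10:20 UTC
Rule 2/4 (NVD, -05:00): 2024-09-03 07:06 UTC ≤ query < 2025-04-11 05:30 UTC
10·60 + 20 - 300 = 320 min
320 = 0·1440 + 320; 320 = 5·60 + 20 → 05:20, same day
→ 2024-09-03 05:20 NVD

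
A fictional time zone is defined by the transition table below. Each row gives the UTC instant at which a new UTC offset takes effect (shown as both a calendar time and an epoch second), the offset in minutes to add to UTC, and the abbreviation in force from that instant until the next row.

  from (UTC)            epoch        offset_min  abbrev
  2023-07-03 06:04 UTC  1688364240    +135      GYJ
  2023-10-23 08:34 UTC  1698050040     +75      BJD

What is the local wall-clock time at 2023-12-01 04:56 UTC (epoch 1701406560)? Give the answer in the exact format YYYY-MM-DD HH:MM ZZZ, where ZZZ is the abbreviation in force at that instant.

2023-12-01 06:11 BJD

Query: 2023-12-01 04:56 UTC
Rule 2/2 (BJD, +01:15): 2023-10-23 08:34 UTC ≤ query < +∞
4·60 + 56 + 75 = 371 min
371 = 0·1440 + 371; 371 = 6·60 + 11 → 06:11, same day
→ 2023-12-01 06:11 BJD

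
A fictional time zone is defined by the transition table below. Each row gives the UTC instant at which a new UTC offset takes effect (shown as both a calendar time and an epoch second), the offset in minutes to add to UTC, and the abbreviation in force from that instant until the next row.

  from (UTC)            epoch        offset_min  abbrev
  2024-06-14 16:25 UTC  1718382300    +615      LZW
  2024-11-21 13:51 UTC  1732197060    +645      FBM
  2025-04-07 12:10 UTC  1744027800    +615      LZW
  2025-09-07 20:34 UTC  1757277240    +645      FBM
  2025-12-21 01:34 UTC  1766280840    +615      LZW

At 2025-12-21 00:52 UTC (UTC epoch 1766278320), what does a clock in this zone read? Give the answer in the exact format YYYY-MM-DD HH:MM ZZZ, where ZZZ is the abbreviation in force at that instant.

2025-12-21 11:37 FBM

Query: 2025-12-21 00:52 UTC
Rule 4/5 (FBM, +10:45): 2025-09-07 20:34 UTC ≤ query < 2025-12-21 01:34 UTC
0·60 + 52 + 645 = 697 min
697 = 0·1440 + 697; 697 = 11·60 + 37 → 11:37, same day
→ 2025-12-21 11:37 FBM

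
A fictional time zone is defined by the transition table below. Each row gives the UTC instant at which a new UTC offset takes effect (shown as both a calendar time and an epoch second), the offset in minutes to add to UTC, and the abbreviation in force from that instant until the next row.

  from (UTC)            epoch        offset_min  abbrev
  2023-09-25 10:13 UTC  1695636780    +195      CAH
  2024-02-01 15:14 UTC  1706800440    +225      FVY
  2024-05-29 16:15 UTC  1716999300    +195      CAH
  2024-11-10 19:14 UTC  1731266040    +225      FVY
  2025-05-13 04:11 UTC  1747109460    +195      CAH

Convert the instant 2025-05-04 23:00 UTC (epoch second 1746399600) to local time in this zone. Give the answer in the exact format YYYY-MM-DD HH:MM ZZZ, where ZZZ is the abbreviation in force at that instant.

Query: 2025-05-04 23:00 UTC
Rule 4/5 (FVY, +03:45): 2024-11-10 19:14 UTC ≤ query < 2025-05-13 04:11 UTC
23·60 + 0 + 225 = 1605 min
1605 = 1·1440 + 165; 165 = 2·60 + 45 → 02:45, 2025-05-04 + 1 day = 2025-05-05
→ 2025-05-05 02:45 FVY

2025-05-05 02:45 FVY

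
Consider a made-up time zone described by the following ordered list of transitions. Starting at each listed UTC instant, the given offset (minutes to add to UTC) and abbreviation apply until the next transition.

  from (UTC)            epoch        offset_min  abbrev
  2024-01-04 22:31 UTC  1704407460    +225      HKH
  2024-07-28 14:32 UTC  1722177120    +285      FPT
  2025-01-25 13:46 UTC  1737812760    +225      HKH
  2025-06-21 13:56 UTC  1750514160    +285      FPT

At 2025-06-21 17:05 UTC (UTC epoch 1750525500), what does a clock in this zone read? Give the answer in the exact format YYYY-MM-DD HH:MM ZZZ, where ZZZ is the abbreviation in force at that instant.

2025-06-21 21:50 FPT

Query: 2025-06-21 17:05 UTC
Rule 4/4 (FPT, +04:45): 2025-06-21 13:56 UTC ≤ query < +∞
17·60 + 5 + 285 = 1310 min
1310 = 0·1440 + 1310; 1310 = 21·60 + 50 → 21:50, same day
→ 2025-06-21 21:50 FPT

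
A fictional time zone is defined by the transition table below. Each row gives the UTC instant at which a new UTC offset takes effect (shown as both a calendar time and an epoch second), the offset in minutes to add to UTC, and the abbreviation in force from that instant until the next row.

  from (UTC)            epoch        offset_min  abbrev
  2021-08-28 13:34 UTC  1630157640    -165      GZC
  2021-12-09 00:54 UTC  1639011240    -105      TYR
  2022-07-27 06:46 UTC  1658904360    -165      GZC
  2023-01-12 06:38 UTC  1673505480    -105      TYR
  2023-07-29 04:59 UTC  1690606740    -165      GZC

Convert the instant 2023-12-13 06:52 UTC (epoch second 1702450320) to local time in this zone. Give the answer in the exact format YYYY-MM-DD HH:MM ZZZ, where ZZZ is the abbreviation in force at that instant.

Query: 2023-12-13 06:52 UTC
Rule 5/5 (GZC, -02:45): 2023-07-29 04:59 UTC ≤ query < +∞
6·60 + 52 - 165 = 247 min
247 = 0·1440 + 247; 247 = 4·60 + 7 → 04:07, same day
→ 2023-12-13 04:07 GZC

2023-12-13 04:07 GZC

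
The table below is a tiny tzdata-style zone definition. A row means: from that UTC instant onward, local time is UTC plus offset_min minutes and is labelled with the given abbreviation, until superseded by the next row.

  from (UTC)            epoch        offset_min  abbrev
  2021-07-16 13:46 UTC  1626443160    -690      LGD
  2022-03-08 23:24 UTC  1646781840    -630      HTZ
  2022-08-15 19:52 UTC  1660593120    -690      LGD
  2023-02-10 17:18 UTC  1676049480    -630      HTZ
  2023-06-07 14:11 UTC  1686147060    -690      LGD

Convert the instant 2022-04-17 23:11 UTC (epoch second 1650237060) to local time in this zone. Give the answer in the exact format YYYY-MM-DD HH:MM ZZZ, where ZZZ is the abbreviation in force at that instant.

Query: 2022-04-17 23:11 UTC
Rule 2/5 (HTZ, -10:30): 2022-03-08 23:24 UTC ≤ query < 2022-08-15 19:52 UTC
23·60 + 11 - 630 = 761 min
761 = 0·1440 + 761; 761 = 12·60 + 41 → 12:41, same day
→ 2022-04-17 12:41 HTZ

2022-04-17 12:41 HTZ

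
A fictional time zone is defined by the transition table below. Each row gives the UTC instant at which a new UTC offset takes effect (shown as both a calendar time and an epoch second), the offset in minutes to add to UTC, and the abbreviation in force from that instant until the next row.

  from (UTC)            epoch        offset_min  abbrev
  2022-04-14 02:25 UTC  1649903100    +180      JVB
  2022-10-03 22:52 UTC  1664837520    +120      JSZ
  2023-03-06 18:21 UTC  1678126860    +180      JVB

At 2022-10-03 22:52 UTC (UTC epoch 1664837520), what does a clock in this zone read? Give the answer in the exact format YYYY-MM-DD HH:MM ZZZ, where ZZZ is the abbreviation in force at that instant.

2022-10-04 00:52 JSZ

Query: 2022-10-03 22:52 UTC
Rule 2/3 (JSZ, +02:00): 2022-10-03 22:52 UTC ≤ query < 2023-03-06 18:21 UTC
22·60 + 52 + 120 = 1492 min
1492 = 1·1440 + 52; 52 = 0·60 + 52 → 00:52, 2022-10-03 + 1 day = 2022-10-04
→ 2022-10-04 00:52 JSZ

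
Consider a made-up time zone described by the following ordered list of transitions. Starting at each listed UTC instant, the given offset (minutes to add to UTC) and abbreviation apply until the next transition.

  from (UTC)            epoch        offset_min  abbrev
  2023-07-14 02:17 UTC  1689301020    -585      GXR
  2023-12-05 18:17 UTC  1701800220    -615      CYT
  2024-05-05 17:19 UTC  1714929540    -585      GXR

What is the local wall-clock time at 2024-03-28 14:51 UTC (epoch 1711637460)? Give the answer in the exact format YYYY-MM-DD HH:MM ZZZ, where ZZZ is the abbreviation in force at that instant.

Query: 2024-03-28 14:51 UTC
Rule 2/3 (CYT, -10:15): 2023-12-05 18:17 UTC ≤ query < 2024-05-05 17:19 UTC
14·60 + 51 - 615 = 276 min
276 = 0·1440 + 276; 276 = 4·60 + 36 → 04:36, same day
→ 2024-03-28 04:36 CYT

2024-03-28 04:36 CYT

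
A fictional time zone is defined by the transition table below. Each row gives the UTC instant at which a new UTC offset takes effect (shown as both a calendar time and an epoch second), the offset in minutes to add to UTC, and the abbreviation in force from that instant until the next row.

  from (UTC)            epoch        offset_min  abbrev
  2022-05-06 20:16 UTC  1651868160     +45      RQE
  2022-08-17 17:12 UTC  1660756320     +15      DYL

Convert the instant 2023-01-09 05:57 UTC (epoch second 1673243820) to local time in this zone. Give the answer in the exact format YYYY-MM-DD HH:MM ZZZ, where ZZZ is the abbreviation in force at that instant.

2023-01-09 06:12 DYL

Query: 2023-01-09 05:57 UTC
Rule 2/2 (DYL, +00:15): 2022-08-17 17:12 UTC ≤ query < +∞
5·60 + 57 + 15 = 372 min
372 = 0·1440 + 372; 372 = 6·60 + 12 → 06:12, same day
→ 2023-01-09 06:12 DYL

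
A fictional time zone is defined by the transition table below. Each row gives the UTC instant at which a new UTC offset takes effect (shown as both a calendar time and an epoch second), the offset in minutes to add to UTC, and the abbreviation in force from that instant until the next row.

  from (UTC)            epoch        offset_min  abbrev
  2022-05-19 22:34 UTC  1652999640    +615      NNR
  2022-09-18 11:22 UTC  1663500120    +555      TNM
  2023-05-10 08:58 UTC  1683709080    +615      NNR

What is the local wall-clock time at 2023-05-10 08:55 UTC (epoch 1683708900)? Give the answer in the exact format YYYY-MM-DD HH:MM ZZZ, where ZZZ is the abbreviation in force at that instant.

2023-05-10 18:10 TNM

Query: 2023-05-10 08:55 UTC
Rule 2/3 (TNM, +09:15): 2022-09-18 11:22 UTC ≤ query < 2023-05-10 08:58 UTC
8·60 + 55 + 555 = 1090 min
1090 = 0·1440 + 1090; 1090 = 18·60 + 10 → 18:10, same day
→ 2023-05-10 18:10 TNM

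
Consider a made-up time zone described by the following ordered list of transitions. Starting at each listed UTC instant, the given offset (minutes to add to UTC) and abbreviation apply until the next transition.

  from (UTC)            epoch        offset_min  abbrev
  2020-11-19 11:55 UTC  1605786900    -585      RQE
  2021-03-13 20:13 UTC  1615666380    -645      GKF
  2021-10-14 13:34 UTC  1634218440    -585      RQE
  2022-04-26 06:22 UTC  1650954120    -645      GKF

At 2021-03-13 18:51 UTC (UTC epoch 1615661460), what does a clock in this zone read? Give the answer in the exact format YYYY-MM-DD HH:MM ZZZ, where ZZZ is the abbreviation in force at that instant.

Query: 2021-03-13 18:51 UTC
Rule 1/4 (RQE, -09:45): 2020-11-19 11:55 UTC ≤ query < 2021-03-13 20:13 UTC
18·60 + 51 - 585 = 546 min
546 = 0·1440 + 546; 546 = 9·60 + 6 → 09:06, same day
→ 2021-03-13 09:06 RQE

2021-03-13 09:06 RQE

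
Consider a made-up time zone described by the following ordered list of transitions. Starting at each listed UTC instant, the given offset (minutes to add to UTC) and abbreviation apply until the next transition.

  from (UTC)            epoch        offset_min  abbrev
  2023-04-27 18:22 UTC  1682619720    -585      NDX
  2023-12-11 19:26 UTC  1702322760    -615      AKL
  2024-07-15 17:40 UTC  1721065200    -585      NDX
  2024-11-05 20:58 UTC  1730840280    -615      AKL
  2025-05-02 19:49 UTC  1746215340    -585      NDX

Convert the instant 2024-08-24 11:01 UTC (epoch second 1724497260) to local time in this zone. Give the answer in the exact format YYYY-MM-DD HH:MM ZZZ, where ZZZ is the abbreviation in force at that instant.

Query: 2024-08-24 11:01 UTC
Rule 3/5 (NDX, -09:45): 2024-07-15 17:40 UTC ≤ query < 2024-11-05 20:58 UTC
11·60 + 1 - 585 = 76 min
76 = 0·1440 + 76; 76 = 1·60 + 16 → 01:16, same day
→ 2024-08-24 01:16 NDX

2024-08-24 01:16 NDX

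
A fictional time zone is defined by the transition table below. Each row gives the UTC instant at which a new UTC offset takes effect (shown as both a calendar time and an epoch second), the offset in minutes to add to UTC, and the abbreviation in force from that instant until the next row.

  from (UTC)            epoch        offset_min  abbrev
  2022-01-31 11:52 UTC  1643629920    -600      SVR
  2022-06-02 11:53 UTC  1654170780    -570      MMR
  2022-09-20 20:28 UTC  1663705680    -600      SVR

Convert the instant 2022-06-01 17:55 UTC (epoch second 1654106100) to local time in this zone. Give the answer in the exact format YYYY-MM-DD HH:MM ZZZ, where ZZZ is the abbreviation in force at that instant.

2022-06-01 07:55 SVR

Query: 2022-06-01 17:55 UTC
Rule 1/3 (SVR, -10:00): 2022-01-31 11:52 UTC ≤ query < 2022-06-02 11:53 UTC
17·60 + 55 - 600 = 475 min
475 = 0·1440 + 475; 475 = 7·60 + 55 → 07:55, same day
→ 2022-06-01 07:55 SVR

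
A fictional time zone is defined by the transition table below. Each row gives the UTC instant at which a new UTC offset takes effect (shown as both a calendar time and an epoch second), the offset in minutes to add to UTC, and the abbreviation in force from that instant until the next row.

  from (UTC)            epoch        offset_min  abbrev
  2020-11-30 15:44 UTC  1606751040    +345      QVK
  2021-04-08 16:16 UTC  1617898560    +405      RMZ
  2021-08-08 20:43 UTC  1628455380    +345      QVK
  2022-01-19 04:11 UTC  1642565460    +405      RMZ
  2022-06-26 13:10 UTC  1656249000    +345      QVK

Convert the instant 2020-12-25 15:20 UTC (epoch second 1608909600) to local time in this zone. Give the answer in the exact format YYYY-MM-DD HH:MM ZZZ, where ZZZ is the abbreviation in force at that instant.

2020-12-25 21:05 QVK

Query: 2020-12-25 15:20 UTC
Rule 1/5 (QVK, +05:45): 2020-11-30 15:44 UTC ≤ query < 2021-04-08 16:16 UTC
15·60 + 20 + 345 = 1265 min
1265 = 0·1440 + 1265; 1265 = 21·60 + 5 → 21:05, same day
→ 2020-12-25 21:05 QVK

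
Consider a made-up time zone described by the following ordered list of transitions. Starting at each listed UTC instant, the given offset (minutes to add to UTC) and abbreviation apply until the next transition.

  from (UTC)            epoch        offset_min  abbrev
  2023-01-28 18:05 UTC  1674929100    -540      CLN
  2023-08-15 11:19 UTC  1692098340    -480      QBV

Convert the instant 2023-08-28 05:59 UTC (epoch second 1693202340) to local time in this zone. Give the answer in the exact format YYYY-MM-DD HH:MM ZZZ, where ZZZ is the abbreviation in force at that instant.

Query: 2023-08-28 05:59 UTC
Rule 2/2 (QBV, -08:00): 2023-08-15 11:19 UTC ≤ query < +∞
5·60 + 59 - 480 = -121 min
-121 = -1·1440 + 1319; 1319 = 21·60 + 59 → 21:59, 2023-08-28 - 1 day = 2023-08-27
→ 2023-08-27 21:59 QBV

2023-08-27 21:59 QBV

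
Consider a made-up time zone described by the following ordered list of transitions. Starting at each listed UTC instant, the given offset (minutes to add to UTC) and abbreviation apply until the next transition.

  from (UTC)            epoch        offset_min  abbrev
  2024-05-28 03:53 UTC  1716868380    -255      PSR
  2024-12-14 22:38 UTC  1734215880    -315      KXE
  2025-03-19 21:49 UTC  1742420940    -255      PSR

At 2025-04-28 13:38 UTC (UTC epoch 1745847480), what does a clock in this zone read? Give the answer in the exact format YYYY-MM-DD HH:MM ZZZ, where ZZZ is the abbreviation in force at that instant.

2025-04-28 09:23 PSR

Query: 2025-04-28 13:38 UTC
Rule 3/3 (PSR, -04:15): 2025-03-19 21:49 UTC ≤ query < +∞
13·60 + 38 - 255 = 563 min
563 = 0·1440 + 563; 563 = 9·60 + 23 → 09:23, same day
→ 2025-04-28 09:23 PSR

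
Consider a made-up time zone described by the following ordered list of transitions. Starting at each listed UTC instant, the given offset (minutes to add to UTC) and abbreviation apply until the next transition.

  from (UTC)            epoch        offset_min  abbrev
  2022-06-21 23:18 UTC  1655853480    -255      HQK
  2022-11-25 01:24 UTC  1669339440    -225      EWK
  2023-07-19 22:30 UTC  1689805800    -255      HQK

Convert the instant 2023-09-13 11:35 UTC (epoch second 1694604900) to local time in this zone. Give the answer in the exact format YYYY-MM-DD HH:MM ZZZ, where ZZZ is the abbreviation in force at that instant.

2023-09-13 07:20 HQK

Query: 2023-09-13 11:35 UTC
Rule 3/3 (HQK, -04:15): 2023-07-19 22:30 UTC ≤ query < +∞
11·60 + 35 - 255 = 440 min
440 = 0·1440 + 440; 440 = 7·60 + 20 → 07:20, same day
→ 2023-09-13 07:20 HQK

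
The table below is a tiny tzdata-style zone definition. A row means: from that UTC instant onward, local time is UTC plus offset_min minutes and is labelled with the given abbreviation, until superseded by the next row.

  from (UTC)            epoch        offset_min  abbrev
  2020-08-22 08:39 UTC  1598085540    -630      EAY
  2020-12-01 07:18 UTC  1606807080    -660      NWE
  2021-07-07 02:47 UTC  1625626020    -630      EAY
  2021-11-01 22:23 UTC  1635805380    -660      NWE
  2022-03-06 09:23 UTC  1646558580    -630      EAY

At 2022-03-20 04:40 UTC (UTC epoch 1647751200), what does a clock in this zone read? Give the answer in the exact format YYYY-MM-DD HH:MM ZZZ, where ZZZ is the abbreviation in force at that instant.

2022-03-19 18:10 EAY

Query: 2022-03-20 04:40 UTC
Rule 5/5 (EAY, -10:30): 2022-03-06 09:23 UTC ≤ query < +∞
4·60 + 40 - 630 = -350 min
-350 = -1·1440 + 1090; 1090 = 18·60 + 10 → 18:10, 2022-03-20 - 1 day = 2022-03-19
→ 2022-03-19 18:10 EAY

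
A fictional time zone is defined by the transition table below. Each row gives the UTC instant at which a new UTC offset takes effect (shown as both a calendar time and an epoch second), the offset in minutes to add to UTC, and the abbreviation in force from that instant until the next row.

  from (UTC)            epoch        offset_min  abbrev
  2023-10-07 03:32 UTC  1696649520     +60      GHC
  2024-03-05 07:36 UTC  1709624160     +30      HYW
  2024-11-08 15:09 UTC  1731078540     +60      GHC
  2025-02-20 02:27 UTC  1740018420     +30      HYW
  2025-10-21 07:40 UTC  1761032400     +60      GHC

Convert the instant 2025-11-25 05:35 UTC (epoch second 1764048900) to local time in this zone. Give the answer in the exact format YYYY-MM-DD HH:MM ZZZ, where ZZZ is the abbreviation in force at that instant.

Query: 2025-11-25 05:35 UTC
Rule 5/5 (GHC, +01:00): 2025-10-21 07:40 UTC ≤ query < +∞
5·60 + 35 + 60 = 395 min
395 = 0·1440 + 395; 395 = 6·60 + 35 → 06:35, same day
→ 2025-11-25 06:35 GHC

2025-11-25 06:35 GHC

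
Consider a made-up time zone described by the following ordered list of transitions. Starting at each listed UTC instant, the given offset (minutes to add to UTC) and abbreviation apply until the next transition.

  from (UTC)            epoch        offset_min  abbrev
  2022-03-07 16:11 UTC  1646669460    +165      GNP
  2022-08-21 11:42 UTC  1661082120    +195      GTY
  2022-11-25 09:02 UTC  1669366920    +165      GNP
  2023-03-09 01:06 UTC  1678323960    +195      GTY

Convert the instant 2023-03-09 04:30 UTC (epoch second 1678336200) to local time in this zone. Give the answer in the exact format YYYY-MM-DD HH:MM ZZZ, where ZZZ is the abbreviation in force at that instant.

Query: 2023-03-09 04:30 UTC
Rule 4/4 (GTY, +03:15): 2023-03-09 01:06 UTC ≤ query < +∞
4·60 + 30 + 195 = 465 min
465 = 0·1440 + 465; 465 = 7·60 + 45 → 07:45, same day
→ 2023-03-09 07:45 GTY

2023-03-09 07:45 GTY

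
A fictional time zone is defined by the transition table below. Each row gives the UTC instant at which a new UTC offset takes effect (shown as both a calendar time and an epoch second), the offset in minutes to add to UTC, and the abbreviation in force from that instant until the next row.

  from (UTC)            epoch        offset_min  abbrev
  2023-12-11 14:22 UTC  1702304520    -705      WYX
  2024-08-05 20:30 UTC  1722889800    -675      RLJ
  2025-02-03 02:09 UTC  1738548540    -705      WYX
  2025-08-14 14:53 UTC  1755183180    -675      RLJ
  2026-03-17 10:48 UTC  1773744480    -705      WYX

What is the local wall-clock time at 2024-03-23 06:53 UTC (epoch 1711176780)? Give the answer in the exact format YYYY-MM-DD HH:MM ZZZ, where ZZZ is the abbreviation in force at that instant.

Query: 2024-03-23 06:53 UTC
Rule 1/5 (WYX, -11:45): 2023-12-11 14:22 UTC ≤ query < 2024-08-05 20:30 UTC
6·60 + 53 - 705 = -292 min
-292 = -1·1440 + 1148; 1148 = 19·60 + 8 → 19:08, 2024-03-23 - 1 day = 2024-03-22
→ 2024-03-22 19:08 WYX

2024-03-22 19:08 WYX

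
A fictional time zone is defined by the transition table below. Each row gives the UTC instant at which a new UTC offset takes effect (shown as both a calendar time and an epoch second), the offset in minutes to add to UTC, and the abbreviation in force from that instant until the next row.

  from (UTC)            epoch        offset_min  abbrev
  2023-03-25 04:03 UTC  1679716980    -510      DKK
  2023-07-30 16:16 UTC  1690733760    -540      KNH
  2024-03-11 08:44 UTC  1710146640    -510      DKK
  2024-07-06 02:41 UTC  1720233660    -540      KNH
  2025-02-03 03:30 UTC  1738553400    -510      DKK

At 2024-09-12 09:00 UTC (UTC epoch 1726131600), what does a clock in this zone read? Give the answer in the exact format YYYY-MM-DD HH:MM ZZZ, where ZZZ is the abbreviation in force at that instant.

Query: 2024-09-12 09:00 UTC
Rule 4/5 (KNH, -09:00): 2024-07-06 02:41 UTC ≤ query < 2025-02-03 03:30 UTC
9·60 + 0 - 540 = 0 min
0 = 0·1440 + 0; 0 = 0·60 + 0 → 00:00, same day
→ 2024-09-12 00:00 KNH

2024-09-12 00:00 KNH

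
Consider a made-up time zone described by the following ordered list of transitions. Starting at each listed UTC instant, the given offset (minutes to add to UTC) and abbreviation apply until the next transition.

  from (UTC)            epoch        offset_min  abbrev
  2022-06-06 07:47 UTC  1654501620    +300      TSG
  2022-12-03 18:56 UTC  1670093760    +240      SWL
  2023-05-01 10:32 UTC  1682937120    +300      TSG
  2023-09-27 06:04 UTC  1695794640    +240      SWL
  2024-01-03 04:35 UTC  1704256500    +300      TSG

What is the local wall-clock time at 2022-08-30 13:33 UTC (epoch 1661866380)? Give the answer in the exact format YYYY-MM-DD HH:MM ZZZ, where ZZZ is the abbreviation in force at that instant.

2022-08-30 18:33 TSG

Query: 2022-08-30 13:33 UTC
Rule 1/5 (TSG, +05:00): 2022-06-06 07:47 UTC ≤ query < 2022-12-03 18:56 UTC
13·60 + 33 + 300 = 1113 min
1113 = 0·1440 + 1113; 1113 = 18·60 + 33 → 18:33, same day
→ 2022-08-30 18:33 TSG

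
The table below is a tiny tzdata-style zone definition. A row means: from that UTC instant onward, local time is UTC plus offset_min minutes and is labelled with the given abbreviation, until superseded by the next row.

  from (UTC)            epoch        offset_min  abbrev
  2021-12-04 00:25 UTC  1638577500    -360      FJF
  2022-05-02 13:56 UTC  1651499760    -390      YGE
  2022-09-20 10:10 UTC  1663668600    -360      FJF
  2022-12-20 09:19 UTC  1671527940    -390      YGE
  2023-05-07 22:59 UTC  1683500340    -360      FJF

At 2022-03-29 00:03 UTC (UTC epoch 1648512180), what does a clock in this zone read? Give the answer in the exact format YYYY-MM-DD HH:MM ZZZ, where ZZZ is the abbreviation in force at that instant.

2022-03-28 18:03 FJF

Query: 2022-03-29 00:03 UTC
Rule 1/5 (FJF, -06:00): 2021-12-04 00:25 UTC ≤ query < 2022-05-02 13:56 UTC
0·60 + 3 - 360 = -357 min
-357 = -1·1440 + 1083; 1083 = 18·60 + 3 → 18:03, 2022-03-29 - 1 day = 2022-03-28
→ 2022-03-28 18:03 FJF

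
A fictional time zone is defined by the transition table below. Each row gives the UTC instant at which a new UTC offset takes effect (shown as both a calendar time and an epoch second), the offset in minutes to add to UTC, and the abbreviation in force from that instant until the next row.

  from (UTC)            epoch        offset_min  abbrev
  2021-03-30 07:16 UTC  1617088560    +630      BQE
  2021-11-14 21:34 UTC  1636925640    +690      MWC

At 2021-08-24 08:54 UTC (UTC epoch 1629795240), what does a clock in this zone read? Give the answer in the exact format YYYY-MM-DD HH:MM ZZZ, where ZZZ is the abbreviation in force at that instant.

Query: 2021-08-24 08:54 UTC
Rule 1/2 (BQE, +10:30): 2021-03-30 07:16 UTC ≤ query < 2021-11-14 21:34 UTC
8·60 + 54 + 630 = 1164 min
1164 = 0·1440 + 1164; 1164 = 19·60 + 24 → 19:24, same day
→ 2021-08-24 19:24 BQE

2021-08-24 19:24 BQE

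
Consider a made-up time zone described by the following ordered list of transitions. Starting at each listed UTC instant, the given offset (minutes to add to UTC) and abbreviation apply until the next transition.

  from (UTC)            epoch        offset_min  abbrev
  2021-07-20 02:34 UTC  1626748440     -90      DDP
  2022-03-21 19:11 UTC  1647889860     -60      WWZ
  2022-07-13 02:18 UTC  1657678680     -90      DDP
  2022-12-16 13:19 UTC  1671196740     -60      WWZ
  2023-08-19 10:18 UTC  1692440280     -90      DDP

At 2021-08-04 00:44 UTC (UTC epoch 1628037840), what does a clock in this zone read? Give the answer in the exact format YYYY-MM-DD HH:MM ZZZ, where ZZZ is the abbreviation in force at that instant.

2021-08-03 23:14 DDP

Query: 2021-08-04 00:44 UTC
Rule 1/5 (DDP, -01:30): 2021-07-20 02:34 UTC ≤ query < 2022-03-21 19:11 UTC
0·60 + 44 - 90 = -46 min
-46 = -1·1440 + 1394; 1394 = 23·60 + 14 → 23:14, 2021-08-04 - 1 day = 2021-08-03
→ 2021-08-03 23:14 DDP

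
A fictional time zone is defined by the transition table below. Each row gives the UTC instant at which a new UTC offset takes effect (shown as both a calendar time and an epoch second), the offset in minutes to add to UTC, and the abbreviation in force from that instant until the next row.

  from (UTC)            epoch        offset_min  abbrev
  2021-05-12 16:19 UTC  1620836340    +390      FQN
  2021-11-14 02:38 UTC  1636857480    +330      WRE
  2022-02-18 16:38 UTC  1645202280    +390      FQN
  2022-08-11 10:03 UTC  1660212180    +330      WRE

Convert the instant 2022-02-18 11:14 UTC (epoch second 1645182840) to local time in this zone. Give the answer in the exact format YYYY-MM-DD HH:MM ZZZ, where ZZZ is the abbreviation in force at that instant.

2022-02-18 16:44 WRE

Query: 2022-02-18 11:14 UTC
Rule 2/4 (WRE, +05:30): 2021-11-14 02:38 UTC ≤ query < 2022-02-18 16:38 UTC
11·60 + 14 + 330 = 1004 min
1004 = 0·1440 + 1004; 1004 = 16·60 + 44 → 16:44, same day
→ 2022-02-18 16:44 WRE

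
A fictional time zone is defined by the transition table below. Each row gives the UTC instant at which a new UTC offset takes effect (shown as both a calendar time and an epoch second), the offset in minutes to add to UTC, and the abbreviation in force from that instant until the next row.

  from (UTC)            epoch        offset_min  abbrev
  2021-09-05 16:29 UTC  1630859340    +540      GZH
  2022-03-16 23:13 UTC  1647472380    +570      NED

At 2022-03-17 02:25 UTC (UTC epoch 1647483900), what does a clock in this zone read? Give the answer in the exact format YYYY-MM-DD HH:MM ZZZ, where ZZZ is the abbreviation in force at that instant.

2022-03-17 11:55 NED

Query: 2022-03-17 02:25 UTC
Rule 2/2 (NED, +09:30): 2022-03-16 23:13 UTC ≤ query < +∞
2·60 + 25 + 570 = 715 min
715 = 0·1440 + 715; 715 = 11·60 + 55 → 11:55, same day
→ 2022-03-17 11:55 NED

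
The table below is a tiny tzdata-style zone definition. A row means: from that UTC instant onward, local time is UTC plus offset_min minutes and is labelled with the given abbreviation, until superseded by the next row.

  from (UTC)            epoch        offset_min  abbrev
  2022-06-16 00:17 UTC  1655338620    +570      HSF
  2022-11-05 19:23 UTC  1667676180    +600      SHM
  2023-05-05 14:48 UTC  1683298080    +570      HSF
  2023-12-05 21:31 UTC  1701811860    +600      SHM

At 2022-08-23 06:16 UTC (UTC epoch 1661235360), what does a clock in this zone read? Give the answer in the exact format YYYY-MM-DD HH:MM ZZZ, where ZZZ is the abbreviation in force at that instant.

2022-08-23 15:46 HSF

Query: 2022-08-23 06:16 UTC
Rule 1/4 (HSF, +09:30): 2022-06-16 00:17 UTC ≤ query < 2022-11-05 19:23 UTC
6·60 + 16 + 570 = 946 min
946 = 0·1440 + 946; 946 = 15·60 + 46 → 15:46, same day
→ 2022-08-23 15:46 HSF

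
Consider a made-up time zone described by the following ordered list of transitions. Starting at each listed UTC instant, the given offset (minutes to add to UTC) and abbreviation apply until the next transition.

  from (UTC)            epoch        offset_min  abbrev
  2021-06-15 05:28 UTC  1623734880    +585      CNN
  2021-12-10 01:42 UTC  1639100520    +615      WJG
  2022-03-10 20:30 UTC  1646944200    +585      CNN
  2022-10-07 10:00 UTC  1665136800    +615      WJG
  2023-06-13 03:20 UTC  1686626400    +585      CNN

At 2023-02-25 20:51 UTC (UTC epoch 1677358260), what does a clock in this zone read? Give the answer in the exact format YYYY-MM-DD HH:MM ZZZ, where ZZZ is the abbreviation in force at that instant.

Query: 2023-02-25 20:51 UTC
Rule 4/5 (WJG, +10:15): 2022-10-07 10:00 UTC ≤ query < 2023-06-13 03:20 UTC
20·60 + 51 + 615 = 1866 min
1866 = 1·1440 + 426; 426 = 7·60 + 6 → 07:06, 2023-02-25 + 1 day = 2023-02-26
→ 2023-02-26 07:06 WJG

2023-02-26 07:06 WJG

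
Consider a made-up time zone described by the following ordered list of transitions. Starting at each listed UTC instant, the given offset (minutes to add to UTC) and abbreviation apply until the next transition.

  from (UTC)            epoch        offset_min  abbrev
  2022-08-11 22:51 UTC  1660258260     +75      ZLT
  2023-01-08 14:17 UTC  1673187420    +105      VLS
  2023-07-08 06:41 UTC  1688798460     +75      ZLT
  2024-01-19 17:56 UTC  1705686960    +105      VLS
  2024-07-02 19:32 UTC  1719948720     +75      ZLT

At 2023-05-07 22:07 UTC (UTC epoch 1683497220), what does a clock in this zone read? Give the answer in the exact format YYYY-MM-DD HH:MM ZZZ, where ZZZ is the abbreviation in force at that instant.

2023-05-07 23:52 VLS

Query: 2023-05-07 22:07 UTC
Rule 2/5 (VLS, +01:45): 2023-01-08 14:17 UTC ≤ query < 2023-07-08 06:41 UTC
22·60 + 7 + 105 = 1432 min
1432 = 0·1440 + 1432; 1432 = 23·60 + 52 → 23:52, same day
→ 2023-05-07 23:52 VLS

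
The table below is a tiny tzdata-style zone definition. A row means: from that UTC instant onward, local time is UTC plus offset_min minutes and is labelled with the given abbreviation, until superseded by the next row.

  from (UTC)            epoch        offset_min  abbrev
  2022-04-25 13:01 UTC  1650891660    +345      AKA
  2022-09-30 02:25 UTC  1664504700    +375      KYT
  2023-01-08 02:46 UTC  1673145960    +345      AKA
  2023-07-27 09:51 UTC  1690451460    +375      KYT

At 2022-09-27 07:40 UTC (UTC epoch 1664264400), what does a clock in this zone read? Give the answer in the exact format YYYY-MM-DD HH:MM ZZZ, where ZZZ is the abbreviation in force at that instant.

2022-09-27 13:25 AKA

Query: 2022-09-27 07:40 UTC
Rule 1/4 (AKA, +05:45): 2022-04-25 13:01 UTC ≤ query < 2022-09-30 02:25 UTC
7·60 + 40 + 345 = 805 min
805 = 0·1440 + 805; 805 = 13·60 + 25 → 13:25, same day
→ 2022-09-27 13:25 AKA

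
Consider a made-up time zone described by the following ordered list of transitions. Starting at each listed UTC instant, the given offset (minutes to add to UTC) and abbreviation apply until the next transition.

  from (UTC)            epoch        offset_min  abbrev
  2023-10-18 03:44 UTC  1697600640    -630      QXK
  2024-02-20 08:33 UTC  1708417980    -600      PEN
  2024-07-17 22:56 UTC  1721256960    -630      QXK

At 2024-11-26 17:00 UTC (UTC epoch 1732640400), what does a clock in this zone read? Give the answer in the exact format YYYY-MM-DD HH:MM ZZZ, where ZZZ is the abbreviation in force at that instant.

Query: 2024-11-26 17:00 UTC
Rule 3/3 (QXK, -10:30): 2024-07-17 22:56 UTC ≤ query < +∞
17·60 + 0 - 630 = 390 min
390 = 0·1440 + 390; 390 = 6·60 + 30 → 06:30, same day
→ 2024-11-26 06:30 QXK

2024-11-26 06:30 QXK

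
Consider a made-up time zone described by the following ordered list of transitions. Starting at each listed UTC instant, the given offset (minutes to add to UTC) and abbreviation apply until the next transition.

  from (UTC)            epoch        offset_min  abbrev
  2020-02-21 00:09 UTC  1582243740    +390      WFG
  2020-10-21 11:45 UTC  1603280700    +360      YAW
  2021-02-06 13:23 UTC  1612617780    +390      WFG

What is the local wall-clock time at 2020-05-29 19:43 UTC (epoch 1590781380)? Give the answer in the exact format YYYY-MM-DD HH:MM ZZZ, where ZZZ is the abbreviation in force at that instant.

2020-05-30 02:13 WFG

Query: 2020-05-29 19:43 UTC
Rule 1/3 (WFG, +06:30): 2020-02-21 00:09 UTC ≤ query < 2020-10-21 11:45 UTC
19·60 + 43 + 390 = 1573 min
1573 = 1·1440 + 133; 133 = 2·60 + 13 → 02:13, 2020-05-29 + 1 day = 2020-05-30
→ 2020-05-30 02:13 WFG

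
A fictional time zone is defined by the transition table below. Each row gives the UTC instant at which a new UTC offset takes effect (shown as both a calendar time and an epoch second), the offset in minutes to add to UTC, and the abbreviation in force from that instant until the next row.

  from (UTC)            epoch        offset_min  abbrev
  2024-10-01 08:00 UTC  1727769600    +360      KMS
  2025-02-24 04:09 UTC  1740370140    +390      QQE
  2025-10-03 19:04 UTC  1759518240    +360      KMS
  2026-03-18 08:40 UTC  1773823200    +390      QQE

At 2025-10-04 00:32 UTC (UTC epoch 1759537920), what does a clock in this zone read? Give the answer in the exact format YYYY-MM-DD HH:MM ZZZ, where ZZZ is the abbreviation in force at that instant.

Query: 2025-10-04 00:32 UTC
Rule 3/4 (KMS, +06:00): 2025-10-03 19:04 UTC ≤ query < 2026-03-18 08:40 UTC
0·60 + 32 + 360 = 392 min
392 = 0·1440 + 392; 392 = 6·60 + 32 → 06:32, same day
→ 2025-10-04 06:32 KMS

2025-10-04 06:32 KMS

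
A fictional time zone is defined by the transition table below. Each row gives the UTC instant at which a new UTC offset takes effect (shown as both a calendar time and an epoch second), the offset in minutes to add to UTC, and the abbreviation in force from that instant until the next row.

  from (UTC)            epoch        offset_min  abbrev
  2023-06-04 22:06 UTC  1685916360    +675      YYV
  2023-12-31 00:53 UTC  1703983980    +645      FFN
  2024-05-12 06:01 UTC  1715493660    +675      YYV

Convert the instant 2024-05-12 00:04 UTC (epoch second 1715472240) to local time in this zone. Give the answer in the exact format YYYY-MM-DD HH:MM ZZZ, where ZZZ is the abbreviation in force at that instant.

Query: 2024-05-12 00:04 UTC
Rule 2/3 (FFN, +10:45): 2023-12-31 00:53 UTC ≤ query < 2024-05-12 06:01 UTC
0·60 + 4 + 645 = 649 min
649 = 0·1440 + 649; 649 = 10·60 + 49 → 10:49, same day
→ 2024-05-12 10:49 FFN

2024-05-12 10:49 FFN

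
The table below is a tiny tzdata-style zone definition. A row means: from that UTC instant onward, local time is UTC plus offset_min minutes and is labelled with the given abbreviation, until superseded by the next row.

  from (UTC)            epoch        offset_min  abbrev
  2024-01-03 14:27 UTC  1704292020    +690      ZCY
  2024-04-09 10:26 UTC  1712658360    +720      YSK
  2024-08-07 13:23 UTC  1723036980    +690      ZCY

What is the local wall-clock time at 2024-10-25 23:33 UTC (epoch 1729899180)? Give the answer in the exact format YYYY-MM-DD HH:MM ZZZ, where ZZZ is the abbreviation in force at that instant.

2024-10-26 11:03 ZCY

Query: 2024-10-25 23:33 UTC
Rule 3/3 (ZCY, +11:30): 2024-08-07 13:23 UTC ≤ query < +∞
23·60 + 33 + 690 = 2103 min
2103 = 1·1440 + 663; 663 = 11·60 + 3 → 11:03, 2024-10-25 + 1 day = 2024-10-26
→ 2024-10-26 11:03 ZCY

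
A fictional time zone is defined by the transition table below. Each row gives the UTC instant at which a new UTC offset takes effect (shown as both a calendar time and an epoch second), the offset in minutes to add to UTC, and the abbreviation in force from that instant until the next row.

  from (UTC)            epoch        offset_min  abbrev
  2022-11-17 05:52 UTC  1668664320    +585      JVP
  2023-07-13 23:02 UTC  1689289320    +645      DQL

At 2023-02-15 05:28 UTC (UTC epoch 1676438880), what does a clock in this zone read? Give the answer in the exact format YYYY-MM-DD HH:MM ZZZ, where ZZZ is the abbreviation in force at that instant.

2023-02-15 15:13 JVP

Query: 2023-02-15 05:28 UTC
Rule 1/2 (JVP, +09:45): 2022-11-17 05:52 UTC ≤ query < 2023-07-13 23:02 UTC
5·60 + 28 + 585 = 913 min
913 = 0·1440 + 913; 913 = 15·60 + 13 → 15:13, same day
→ 2023-02-15 15:13 JVP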